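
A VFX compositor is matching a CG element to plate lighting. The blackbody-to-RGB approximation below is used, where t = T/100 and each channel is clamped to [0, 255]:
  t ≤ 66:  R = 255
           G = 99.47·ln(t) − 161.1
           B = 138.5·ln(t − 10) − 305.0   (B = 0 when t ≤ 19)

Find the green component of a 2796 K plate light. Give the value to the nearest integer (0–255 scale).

170

t = 2796/100 = 27.96; the t ≤ 66 branch applies.
G = 99.47·ln 27.96 − 161.1 = 99.47·3.3308 − 161.1 = 170.212.
Rounded: 170.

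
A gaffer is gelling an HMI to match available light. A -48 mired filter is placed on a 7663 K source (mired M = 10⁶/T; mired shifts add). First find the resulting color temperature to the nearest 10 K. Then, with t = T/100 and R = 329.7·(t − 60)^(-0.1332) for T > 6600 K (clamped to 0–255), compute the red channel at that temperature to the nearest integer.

M_in = 10⁶/7663 = 130.50; M_out = 130.50 + (-48) = 82.50.
T_out = 10⁶/82.50 = 12121.6 K → 12120 K; t = 121.2.
R = 329.7·(121.2 − 60)^(-0.1332) = 329.7·61.2^(-0.1332) = 329.7·0.57810 = 190.600.
Rounded: 191.

191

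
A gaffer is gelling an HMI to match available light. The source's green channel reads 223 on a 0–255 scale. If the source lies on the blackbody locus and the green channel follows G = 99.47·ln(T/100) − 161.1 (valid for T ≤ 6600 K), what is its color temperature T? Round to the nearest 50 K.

4750 K

ln t = (223 + 161.1) / 99.47 = 3.8615.
t = e^3.8615 = 47.535.
T = 100·t = 4753 K → 4750 K to the nearest 50 K.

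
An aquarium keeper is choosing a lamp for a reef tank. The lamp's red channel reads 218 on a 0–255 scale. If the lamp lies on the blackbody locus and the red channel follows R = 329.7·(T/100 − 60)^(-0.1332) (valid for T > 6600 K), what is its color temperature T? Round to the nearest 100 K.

(t − 60)^(-0.1332) = 218/329.7 = 0.66121.
t − 60 = 0.66121^(1/-0.1332) = 0.66121^(-7.508) = 22.326, so t = 82.326.
T = 100·t = 8233 K → 8200 K to the nearest 100 K.

8200 K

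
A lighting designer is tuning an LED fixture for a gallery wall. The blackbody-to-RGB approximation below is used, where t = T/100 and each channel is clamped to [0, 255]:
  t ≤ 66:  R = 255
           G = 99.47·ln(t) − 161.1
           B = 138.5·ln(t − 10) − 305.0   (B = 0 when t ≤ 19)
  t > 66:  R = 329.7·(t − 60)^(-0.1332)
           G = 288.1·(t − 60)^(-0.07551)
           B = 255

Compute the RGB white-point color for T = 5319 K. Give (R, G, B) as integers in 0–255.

t = 5319/100 = 53.19; the t ≤ 66 branch applies.
R = 255 by definition for t ≤ 66.
G = 99.47·ln 53.19 − 161.1 = 99.47·3.9739 − 161.1 = 234.181.
B = 138.5·ln(53.19 − 10) − 305.0 = 138.5·ln 43.19 − 305.0 = 138.5·3.7656 − 305.0 = 216.537.
Rounded: (255, 234, 217).

(255, 234, 217)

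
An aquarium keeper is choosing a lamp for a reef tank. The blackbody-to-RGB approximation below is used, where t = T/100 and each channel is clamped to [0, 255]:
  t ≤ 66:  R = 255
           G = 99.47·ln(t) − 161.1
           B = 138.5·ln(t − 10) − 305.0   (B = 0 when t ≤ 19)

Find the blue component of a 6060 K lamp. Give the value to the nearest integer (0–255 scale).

238

t = 6060/100 = 60.6; the t ≤ 66 branch applies.
B = 138.5·ln(60.6 − 10) − 305.0 = 138.5·ln 50.6 − 305.0 = 138.5·3.9240 − 305.0 = 238.467.
Rounded: 238.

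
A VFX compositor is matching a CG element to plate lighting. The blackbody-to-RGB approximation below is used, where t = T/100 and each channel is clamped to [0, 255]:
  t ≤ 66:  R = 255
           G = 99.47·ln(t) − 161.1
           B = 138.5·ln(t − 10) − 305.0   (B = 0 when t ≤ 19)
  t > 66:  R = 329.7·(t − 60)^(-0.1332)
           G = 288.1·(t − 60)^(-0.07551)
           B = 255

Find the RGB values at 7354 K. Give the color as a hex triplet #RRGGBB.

t = 7354/100 = 73.54; the t > 66 branch applies.
R = 329.7·(73.54 − 60)^(-0.1332) = 329.7·13.54^(-0.1332) = 329.7·0.70675 = 233.017.
G = 288.1·(73.54 − 60)^(-0.07551) = 288.1·13.54^(-0.07551) = 288.1·0.82139 = 236.644.
B = 255 by definition for t > 66.
Rounded: (233, 237, 255).
In hex: #E9EDFF.

#E9EDFF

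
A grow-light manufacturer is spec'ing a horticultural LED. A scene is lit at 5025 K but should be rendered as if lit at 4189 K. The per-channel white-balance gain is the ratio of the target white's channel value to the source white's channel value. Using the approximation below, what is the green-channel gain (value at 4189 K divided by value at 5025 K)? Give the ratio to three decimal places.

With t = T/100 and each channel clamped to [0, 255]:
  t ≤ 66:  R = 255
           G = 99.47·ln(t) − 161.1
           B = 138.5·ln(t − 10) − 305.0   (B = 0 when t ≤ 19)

0.921

At 5025 K (t = 50.25):
  G = 99.47·ln 50.25 − 161.1 = 99.47·3.9170 − 161.1 = 228.525.
At 4189 K (t = 41.89):
  G = 99.47·ln 41.89 − 161.1 = 99.47·3.7350 − 161.1 = 210.425.
Gain = 210.425 / 228.525 = 0.9208 → 0.921.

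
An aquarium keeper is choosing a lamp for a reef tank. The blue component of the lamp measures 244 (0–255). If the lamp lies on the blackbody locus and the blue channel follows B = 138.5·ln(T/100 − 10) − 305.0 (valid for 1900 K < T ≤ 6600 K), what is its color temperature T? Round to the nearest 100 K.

ln(t − 10) = (244 + 305.0) / 138.5 = 3.9639.
t − 10 = e^3.9639 = 52.662, so t = 62.662.
T = 100·t = 6266 K → 6300 K to the nearest 100 K.

6300 K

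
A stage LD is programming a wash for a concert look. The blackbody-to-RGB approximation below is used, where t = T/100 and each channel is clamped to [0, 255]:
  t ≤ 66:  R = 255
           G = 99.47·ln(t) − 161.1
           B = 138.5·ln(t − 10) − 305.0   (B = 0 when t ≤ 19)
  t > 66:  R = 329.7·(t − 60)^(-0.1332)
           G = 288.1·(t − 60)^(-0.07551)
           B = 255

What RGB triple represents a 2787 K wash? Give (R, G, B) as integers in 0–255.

(255, 170, 94)

t = 2787/100 = 27.87; the t ≤ 66 branch applies.
R = 255 by definition for t ≤ 66.
G = 99.47·ln 27.87 − 161.1 = 99.47·3.3276 − 161.1 = 169.891.
B = 138.5·ln(27.87 − 10) − 305.0 = 138.5·ln 17.87 − 305.0 = 138.5·2.8831 − 305.0 = 94.313.
Rounded: (255, 170, 94).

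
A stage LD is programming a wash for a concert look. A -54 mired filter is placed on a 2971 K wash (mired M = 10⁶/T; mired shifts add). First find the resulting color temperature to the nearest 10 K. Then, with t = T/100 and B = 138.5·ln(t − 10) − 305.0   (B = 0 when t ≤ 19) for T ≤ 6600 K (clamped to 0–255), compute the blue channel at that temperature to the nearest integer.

143

M_in = 10⁶/2971 = 336.59; M_out = 336.59 + (-54) = 282.59.
T_out = 10⁶/282.59 = 3538.7 K → 3540 K; t = 35.4.
B = 138.5·ln(35.4 − 10) − 305.0 = 138.5·ln 25.4 − 305.0 = 138.5·3.2347 − 305.0 = 143.013.
Rounded: 143.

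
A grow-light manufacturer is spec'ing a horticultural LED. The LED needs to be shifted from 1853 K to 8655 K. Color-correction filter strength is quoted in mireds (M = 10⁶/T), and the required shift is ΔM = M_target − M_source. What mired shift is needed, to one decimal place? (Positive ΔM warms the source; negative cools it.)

M_source = 10⁶/1853 = 539.665; M_target = 10⁶/8655 = 115.540.
ΔM = 115.540 − 539.665 = -424.125 → -424.1 mireds, a cooling shift.

-424.1 mireds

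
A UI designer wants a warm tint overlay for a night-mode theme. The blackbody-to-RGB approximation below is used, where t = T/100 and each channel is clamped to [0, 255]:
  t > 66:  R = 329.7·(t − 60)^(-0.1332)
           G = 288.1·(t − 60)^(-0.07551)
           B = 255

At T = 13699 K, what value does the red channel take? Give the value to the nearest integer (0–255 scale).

t = 13699/100 = 136.99; the t > 66 branch applies.
R = 329.7·(136.99 − 60)^(-0.1332) = 329.7·76.99^(-0.1332) = 329.7·0.56070 = 184.861.
Rounded: 185.

185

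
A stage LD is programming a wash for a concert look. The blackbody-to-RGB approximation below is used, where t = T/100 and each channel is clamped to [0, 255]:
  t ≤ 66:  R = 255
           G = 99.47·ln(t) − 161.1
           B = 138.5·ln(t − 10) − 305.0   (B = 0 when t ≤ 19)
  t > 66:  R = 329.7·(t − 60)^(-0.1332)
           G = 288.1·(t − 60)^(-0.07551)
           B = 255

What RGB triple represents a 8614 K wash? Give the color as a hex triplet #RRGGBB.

#D5E1FF

t = 8614/100 = 86.14; the t > 66 branch applies.
R = 329.7·(86.14 − 60)^(-0.1332) = 329.7·26.14^(-0.1332) = 329.7·0.64746 = 213.469.
G = 288.1·(86.14 − 60)^(-0.07551) = 288.1·26.14^(-0.07551) = 288.1·0.78159 = 225.176.
B = 255 by definition for t > 66.
Rounded: (213, 225, 255).
In hex: #D5E1FF.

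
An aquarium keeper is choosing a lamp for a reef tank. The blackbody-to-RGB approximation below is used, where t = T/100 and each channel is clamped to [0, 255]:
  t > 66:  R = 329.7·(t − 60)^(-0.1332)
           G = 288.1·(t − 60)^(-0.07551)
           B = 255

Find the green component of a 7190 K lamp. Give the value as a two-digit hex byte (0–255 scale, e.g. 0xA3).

0xEF

t = 7190/100 = 71.9; the t > 66 branch applies.
G = 288.1·(71.9 − 60)^(-0.07551) = 288.1·11.9^(-0.07551) = 288.1·0.82944 = 238.962.
Rounded: 239; in hex, 0xEF.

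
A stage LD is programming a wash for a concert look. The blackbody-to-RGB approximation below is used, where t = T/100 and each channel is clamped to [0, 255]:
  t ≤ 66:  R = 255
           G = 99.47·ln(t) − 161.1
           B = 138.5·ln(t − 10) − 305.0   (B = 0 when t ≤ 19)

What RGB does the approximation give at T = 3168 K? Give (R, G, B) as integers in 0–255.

(255, 183, 121)

t = 3168/100 = 31.68; the t ≤ 66 branch applies.
R = 255 by definition for t ≤ 66.
G = 99.47·ln 31.68 − 161.1 = 99.47·3.4557 − 161.1 = 182.637.
B = 138.5·ln(31.68 − 10) − 305.0 = 138.5·ln 21.68 − 305.0 = 138.5·3.0764 − 305.0 = 121.080.
Rounded: (255, 183, 121).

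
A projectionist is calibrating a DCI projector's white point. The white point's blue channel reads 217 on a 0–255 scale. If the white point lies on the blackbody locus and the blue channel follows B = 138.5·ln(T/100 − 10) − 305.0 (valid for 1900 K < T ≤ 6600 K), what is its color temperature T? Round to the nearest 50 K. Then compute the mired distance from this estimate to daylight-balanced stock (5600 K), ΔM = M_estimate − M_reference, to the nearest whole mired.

+8 mireds

ln(t − 10) = (217 + 305.0) / 138.5 = 3.7690.
t − 10 = e^3.7690 = 43.335, so t = 53.335.
T = 100·t = 5333 K → 5350 K to the nearest 50 K.
M_estimate = 10⁶/5350 = 186.92; M_reference = 10⁶/5600 = 178.57.
ΔM = 186.92 − 178.57 = 8.34 → +8 mireds.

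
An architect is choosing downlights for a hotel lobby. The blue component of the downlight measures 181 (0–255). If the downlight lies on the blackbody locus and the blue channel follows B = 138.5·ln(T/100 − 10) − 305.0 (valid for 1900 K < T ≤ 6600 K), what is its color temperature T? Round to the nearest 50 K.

ln(t − 10) = (181 + 305.0) / 138.5 = 3.5090.
t − 10 = e^3.5090 = 33.416, so t = 43.416.
T = 100·t = 4342 K → 4350 K to the nearest 50 K.

4350 K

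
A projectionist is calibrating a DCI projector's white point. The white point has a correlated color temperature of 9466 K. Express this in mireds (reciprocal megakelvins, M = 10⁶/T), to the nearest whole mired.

M = 10⁶ / 9466 = 105.641 → 106 mireds.

106 mireds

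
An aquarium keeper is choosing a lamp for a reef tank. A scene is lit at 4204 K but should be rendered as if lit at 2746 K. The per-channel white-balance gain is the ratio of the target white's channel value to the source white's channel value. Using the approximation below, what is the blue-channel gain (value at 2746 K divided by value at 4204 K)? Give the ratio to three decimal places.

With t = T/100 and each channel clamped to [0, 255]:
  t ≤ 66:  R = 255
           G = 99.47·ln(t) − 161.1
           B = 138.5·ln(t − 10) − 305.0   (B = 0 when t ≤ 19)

At 4204 K (t = 42.04):
  B = 138.5·ln(42.04 − 10) − 305.0 = 138.5·ln 32.04 − 305.0 = 138.5·3.4670 − 305.0 = 175.177.
At 2746 K (t = 27.46):
  B = 138.5·ln(27.46 − 10) − 305.0 = 138.5·ln 17.46 − 305.0 = 138.5·2.8599 − 305.0 = 91.098.
Gain = 91.098 / 175.177 = 0.5200 → 0.520.

0.520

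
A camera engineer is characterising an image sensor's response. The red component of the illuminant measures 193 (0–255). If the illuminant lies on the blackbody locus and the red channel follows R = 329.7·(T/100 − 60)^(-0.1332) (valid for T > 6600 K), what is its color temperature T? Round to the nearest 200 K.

(t − 60)^(-0.1332) = 193/329.7 = 0.58538.
t − 60 = 0.58538^(1/-0.1332) = 0.58538^(-7.508) = 55.713, so t = 115.713.
T = 100·t = 11571 K → 11600 K to the nearest 200 K.

11600 K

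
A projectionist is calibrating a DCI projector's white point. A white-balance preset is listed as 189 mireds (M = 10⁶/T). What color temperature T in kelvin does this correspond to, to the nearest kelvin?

5291 K

T = 10⁶ / 189 = 5291.01 K → 5291 K.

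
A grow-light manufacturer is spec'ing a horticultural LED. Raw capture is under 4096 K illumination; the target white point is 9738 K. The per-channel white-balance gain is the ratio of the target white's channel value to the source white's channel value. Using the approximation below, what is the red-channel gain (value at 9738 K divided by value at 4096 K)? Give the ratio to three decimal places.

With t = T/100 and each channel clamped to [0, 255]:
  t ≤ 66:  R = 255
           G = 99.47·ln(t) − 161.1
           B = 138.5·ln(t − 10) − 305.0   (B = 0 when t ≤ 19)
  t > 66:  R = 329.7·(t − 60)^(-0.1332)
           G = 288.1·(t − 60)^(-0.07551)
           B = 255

At 4096 K (t = 40.96):
  R = 255 by definition for t ≤ 66.
At 9738 K (t = 97.38):
  R = 329.7·(97.38 − 60)^(-0.1332) = 329.7·37.38^(-0.1332) = 329.7·0.61734 = 203.537.
Gain = 203.537 / 255.000 = 0.7982 → 0.798.

0.798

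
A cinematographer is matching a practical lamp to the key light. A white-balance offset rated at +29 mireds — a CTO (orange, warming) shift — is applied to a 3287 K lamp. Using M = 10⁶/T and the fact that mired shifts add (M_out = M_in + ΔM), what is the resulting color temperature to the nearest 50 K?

3000 K

M_in = 10⁶/3287 = 304.23 mireds.
M_out = 304.23 + (+29) = 333.23 mireds.
T_out = 10⁶/333.23 = 3000.9 K → 3000 K.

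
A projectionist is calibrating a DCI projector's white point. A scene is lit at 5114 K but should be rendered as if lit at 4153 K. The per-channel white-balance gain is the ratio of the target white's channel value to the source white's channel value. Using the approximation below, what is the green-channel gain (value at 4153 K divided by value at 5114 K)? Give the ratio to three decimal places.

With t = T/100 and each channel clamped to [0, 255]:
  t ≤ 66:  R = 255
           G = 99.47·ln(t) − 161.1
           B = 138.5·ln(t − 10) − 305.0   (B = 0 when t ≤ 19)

0.910

At 5114 K (t = 51.14):
  G = 99.47·ln 51.14 − 161.1 = 99.47·3.9346 − 161.1 = 230.271.
At 4153 K (t = 41.53):
  G = 99.47·ln 41.53 − 161.1 = 99.47·3.7264 − 161.1 = 209.567.
Gain = 209.567 / 230.271 = 0.9101 → 0.910.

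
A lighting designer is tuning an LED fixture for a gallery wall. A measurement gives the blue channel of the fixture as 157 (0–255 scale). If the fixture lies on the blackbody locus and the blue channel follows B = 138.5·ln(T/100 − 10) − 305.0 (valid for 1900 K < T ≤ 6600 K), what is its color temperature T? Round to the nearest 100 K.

3800 K

ln(t − 10) = (157 + 305.0) / 138.5 = 3.3357.
t − 10 = e^3.3357 = 28.099, so t = 38.099.
T = 100·t = 3810 K → 3800 K to the nearest 100 K.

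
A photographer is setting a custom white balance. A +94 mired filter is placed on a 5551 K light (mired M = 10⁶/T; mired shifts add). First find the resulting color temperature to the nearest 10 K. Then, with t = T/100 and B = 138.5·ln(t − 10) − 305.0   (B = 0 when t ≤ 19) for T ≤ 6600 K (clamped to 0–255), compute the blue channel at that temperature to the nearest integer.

149

M_in = 10⁶/5551 = 180.15; M_out = 180.15 + (+94) = 274.15.
T_out = 10⁶/274.15 = 3647.7 K → 3650 K; t = 36.5.
B = 138.5·ln(36.5 − 10) − 305.0 = 138.5·ln 26.5 − 305.0 = 138.5·3.2771 − 305.0 = 148.885.
Rounded: 149.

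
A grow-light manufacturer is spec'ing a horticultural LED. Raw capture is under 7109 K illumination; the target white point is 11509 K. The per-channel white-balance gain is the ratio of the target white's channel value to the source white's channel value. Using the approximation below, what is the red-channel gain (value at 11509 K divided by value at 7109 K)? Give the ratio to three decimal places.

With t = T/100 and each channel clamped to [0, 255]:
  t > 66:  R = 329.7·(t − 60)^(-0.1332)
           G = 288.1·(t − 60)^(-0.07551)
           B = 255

At 7109 K (t = 71.09):
  R = 329.7·(71.09 − 60)^(-0.1332) = 329.7·11.09^(-0.1332) = 329.7·0.72580 = 239.295.
At 11509 K (t = 115.09):
  R = 329.7·(115.09 − 60)^(-0.1332) = 329.7·55.09^(-0.1332) = 329.7·0.58626 = 193.289.
Gain = 193.289 / 239.295 = 0.8077 → 0.808.

0.808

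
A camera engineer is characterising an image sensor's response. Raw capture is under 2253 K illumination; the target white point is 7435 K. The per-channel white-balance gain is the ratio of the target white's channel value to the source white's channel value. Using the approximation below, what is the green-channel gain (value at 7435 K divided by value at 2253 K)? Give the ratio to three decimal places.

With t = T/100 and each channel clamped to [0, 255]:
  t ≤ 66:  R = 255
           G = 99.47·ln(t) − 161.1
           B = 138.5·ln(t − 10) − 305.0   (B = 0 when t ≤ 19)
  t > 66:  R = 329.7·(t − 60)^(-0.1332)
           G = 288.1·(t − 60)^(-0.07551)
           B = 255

1.584

At 2253 K (t = 22.53):
  G = 99.47·ln 22.53 − 161.1 = 99.47·3.1148 − 161.1 = 148.734.
At 7435 K (t = 74.35):
  G = 288.1·(74.35 − 60)^(-0.07551) = 288.1·14.35^(-0.07551) = 288.1·0.81780 = 235.608.
Gain = 235.608 / 148.734 = 1.5841 → 1.584.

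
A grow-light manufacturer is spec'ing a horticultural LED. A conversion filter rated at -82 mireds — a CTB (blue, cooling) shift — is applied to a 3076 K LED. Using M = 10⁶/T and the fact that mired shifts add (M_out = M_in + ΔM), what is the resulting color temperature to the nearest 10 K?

M_in = 10⁶/3076 = 325.10 mireds.
M_out = 325.10 + (-82) = 243.10 mireds.
T_out = 10⁶/243.10 = 4113.6 K → 4110 K.

4110 K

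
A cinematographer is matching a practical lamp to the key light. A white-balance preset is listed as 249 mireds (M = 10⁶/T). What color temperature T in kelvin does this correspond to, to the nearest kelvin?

T = 10⁶ / 249 = 4016.06 K → 4016 K.

4016 K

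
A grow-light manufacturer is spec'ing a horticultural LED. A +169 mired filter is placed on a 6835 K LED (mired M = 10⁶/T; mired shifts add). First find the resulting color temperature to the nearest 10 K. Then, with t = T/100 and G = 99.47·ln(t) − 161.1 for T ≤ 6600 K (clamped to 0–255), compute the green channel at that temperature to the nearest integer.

183

M_in = 10⁶/6835 = 146.31; M_out = 146.31 + (+169) = 315.31.
T_out = 10⁶/315.31 = 3171.5 K → 3170 K; t = 31.7.
G = 99.47·ln 31.7 − 161.1 = 99.47·3.4563 − 161.1 = 182.700.
Rounded: 183.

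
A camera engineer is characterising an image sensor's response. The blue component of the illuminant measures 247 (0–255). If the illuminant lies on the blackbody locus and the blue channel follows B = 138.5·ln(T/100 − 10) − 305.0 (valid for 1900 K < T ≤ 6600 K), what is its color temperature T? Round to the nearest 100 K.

ln(t − 10) = (247 + 305.0) / 138.5 = 3.9856.
t − 10 = e^3.9856 = 53.815, so t = 63.815.
T = 100·t = 6382 K → 6400 K to the nearest 100 K.

6400 K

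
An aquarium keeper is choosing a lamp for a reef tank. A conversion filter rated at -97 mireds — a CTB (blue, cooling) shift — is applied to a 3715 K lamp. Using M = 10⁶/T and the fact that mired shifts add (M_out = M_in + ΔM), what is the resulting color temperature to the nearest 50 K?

5800 K

M_in = 10⁶/3715 = 269.18 mireds.
M_out = 269.18 + (-97) = 172.18 mireds.
T_out = 10⁶/172.18 = 5807.9 K → 5800 K.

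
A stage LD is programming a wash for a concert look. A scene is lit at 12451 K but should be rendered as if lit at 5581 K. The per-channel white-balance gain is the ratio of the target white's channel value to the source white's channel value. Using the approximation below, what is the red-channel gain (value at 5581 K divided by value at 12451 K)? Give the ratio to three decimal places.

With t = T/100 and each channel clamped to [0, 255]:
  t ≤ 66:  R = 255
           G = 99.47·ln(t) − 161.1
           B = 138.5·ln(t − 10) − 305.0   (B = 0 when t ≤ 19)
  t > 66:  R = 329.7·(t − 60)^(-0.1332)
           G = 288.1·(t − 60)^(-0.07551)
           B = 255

1.347

At 12451 K (t = 124.51):
  R = 329.7·(124.51 − 60)^(-0.1332) = 329.7·64.51^(-0.1332) = 329.7·0.57406 = 189.268.
At 5581 K (t = 55.81):
  R = 255 by definition for t ≤ 66.
Gain = 255.000 / 189.268 = 1.3473 → 1.347.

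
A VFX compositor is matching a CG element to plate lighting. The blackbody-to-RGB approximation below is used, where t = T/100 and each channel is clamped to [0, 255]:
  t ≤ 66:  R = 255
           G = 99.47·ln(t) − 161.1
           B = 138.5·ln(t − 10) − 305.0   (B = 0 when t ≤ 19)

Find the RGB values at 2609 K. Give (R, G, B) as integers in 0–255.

(255, 163, 80)

t = 2609/100 = 26.09; the t ≤ 66 branch applies.
R = 255 by definition for t ≤ 66.
G = 99.47·ln 26.09 − 161.1 = 99.47·3.2616 − 161.1 = 163.327.
B = 138.5·ln(26.09 − 10) − 305.0 = 138.5·ln 16.09 − 305.0 = 138.5·2.7782 − 305.0 = 79.780.
Rounded: (255, 163, 80).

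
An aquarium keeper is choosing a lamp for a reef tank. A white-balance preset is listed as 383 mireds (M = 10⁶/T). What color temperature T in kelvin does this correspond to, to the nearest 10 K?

2610 K

T = 10⁶ / 383 = 2610.97 K → 2610 K.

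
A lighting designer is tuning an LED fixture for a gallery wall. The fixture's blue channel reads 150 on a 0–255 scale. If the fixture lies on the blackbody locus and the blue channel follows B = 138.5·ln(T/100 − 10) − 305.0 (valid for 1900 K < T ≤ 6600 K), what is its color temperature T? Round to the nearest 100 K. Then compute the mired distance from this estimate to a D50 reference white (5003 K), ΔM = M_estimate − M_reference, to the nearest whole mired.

+70 mireds

ln(t − 10) = (150 + 305.0) / 138.5 = 3.2852.
t − 10 = e^3.2852 = 26.714, so t = 36.714.
T = 100·t = 3671 K → 3700 K to the nearest 100 K.
M_estimate = 10⁶/3700 = 270.27; M_reference = 10⁶/5003 = 199.88.
ΔM = 270.27 − 199.88 = 70.39 → +70 mireds.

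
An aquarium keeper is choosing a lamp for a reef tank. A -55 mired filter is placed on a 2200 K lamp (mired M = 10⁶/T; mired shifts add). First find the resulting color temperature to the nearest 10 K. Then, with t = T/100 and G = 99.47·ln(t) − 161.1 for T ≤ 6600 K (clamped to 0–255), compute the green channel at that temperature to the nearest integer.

M_in = 10⁶/2200 = 454.55; M_out = 454.55 + (-55) = 399.55.
T_out = 10⁶/399.55 = 2502.8 K → 2500 K; t = 25.
G = 99.47·ln 25 − 161.1 = 99.47·3.2189 − 161.1 = 159.082.
Rounded: 159.

159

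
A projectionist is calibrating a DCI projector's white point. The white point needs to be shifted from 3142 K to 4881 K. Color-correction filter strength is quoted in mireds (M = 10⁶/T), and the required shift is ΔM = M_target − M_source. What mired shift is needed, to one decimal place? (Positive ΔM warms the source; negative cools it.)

M_source = 10⁶/3142 = 318.269; M_target = 10⁶/4881 = 204.876.
ΔM = 204.876 − 318.269 = -113.393 → -113.4 mireds, a cooling shift.

-113.4 mireds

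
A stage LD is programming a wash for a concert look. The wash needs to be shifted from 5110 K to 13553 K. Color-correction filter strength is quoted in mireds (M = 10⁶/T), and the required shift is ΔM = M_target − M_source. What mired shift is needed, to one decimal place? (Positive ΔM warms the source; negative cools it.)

M_source = 10⁶/5110 = 195.695; M_target = 10⁶/13553 = 73.784.
ΔM = 73.784 − 195.695 = -121.910 → -121.9 mireds, a cooling shift.

-121.9 mireds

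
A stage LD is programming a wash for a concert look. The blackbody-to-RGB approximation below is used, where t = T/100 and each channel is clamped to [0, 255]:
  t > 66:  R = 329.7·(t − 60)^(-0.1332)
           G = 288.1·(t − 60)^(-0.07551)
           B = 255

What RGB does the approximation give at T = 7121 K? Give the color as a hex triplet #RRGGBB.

t = 7121/100 = 71.21; the t > 66 branch applies.
R = 329.7·(71.21 − 60)^(-0.1332) = 329.7·11.21^(-0.1332) = 329.7·0.72476 = 238.952.
G = 288.1·(71.21 − 60)^(-0.07551) = 288.1·11.21^(-0.07551) = 288.1·0.83319 = 240.042.
B = 255 by definition for t > 66.
Rounded: (239, 240, 255).
In hex: #EFF0FF.

#EFF0FF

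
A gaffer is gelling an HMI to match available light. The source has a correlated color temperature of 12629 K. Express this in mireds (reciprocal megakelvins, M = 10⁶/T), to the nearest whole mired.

M = 10⁶ / 12629 = 79.183 → 79 mireds.

79 mireds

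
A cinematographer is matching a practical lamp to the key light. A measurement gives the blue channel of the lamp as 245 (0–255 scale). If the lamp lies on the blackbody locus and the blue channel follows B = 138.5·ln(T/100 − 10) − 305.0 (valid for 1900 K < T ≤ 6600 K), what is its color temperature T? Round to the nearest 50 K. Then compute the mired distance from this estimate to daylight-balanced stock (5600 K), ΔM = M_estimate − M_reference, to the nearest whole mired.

-20 mireds

ln(t − 10) = (245 + 305.0) / 138.5 = 3.9711.
t − 10 = e^3.9711 = 53.044, so t = 63.044.
T = 100·t = 6304 K → 6300 K to the nearest 50 K.
M_estimate = 10⁶/6300 = 158.73; M_reference = 10⁶/5600 = 178.57.
ΔM = 158.73 − 178.57 = -19.84 → -20 mireds.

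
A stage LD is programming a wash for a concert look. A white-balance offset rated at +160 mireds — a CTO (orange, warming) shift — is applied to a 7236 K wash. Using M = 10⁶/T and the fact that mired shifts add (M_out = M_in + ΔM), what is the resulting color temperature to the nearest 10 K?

M_in = 10⁶/7236 = 138.20 mireds.
M_out = 138.20 + (+160) = 298.20 mireds.
T_out = 10⁶/298.20 = 3353.5 K → 3350 K.

3350 K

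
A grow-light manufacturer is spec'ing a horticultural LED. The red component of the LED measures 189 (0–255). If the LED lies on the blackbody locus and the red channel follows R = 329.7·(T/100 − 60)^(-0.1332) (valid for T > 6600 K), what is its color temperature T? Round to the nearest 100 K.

(t − 60)^(-0.1332) = 189/329.7 = 0.57325.
t − 60 = 0.57325^(1/-0.1332) = 0.57325^(-7.508) = 65.199, so t = 125.199.
T = 100·t = 12520 K → 12500 K to the nearest 100 K.

12500 K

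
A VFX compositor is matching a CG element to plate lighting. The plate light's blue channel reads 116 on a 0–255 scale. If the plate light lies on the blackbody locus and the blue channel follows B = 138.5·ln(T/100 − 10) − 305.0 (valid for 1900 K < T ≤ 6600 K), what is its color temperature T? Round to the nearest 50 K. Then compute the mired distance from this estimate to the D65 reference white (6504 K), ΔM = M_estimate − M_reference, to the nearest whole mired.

ln(t − 10) = (116 + 305.0) / 138.5 = 3.0397.
t − 10 = e^3.0397 = 20.899, so t = 30.899.
T = 100·t = 3090 K → 3100 K to the nearest 50 K.
M_estimate = 10⁶/3100 = 322.58; M_reference = 10⁶/6504 = 153.75.
ΔM = 322.58 − 153.75 = 168.83 → +169 mireds.

+169 mireds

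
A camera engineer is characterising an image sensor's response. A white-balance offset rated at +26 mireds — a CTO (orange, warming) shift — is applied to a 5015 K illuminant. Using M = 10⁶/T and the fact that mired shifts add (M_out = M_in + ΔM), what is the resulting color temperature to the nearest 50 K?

M_in = 10⁶/5015 = 199.40 mireds.
M_out = 199.40 + (+26) = 225.40 mireds.
T_out = 10⁶/225.40 = 4436.5 K → 4450 K.

4450 K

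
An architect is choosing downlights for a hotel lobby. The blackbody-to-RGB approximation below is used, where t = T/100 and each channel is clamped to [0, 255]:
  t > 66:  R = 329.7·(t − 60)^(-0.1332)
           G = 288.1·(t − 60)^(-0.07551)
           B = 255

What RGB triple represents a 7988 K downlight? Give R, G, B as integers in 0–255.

t = 7988/100 = 79.88; the t > 66 branch applies.
R = 329.7·(79.88 − 60)^(-0.1332) = 329.7·19.88^(-0.1332) = 329.7·0.67151 = 221.396.
G = 288.1·(79.88 − 60)^(-0.07551) = 288.1·19.88^(-0.07551) = 288.1·0.79791 = 229.879.
B = 255 by definition for t > 66.
Rounded: (221, 230, 255).

R=221, G=230, B=255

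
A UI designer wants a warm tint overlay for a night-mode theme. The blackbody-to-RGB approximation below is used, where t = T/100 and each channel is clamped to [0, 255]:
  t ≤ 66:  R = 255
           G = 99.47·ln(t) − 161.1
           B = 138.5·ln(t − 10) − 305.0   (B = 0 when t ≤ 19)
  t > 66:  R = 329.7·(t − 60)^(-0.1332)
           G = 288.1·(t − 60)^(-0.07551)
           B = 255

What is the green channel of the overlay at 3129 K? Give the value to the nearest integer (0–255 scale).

t = 3129/100 = 31.29; the t ≤ 66 branch applies.
G = 99.47·ln 31.29 − 161.1 = 99.47·3.4433 − 161.1 = 181.405.
Rounded: 181.

181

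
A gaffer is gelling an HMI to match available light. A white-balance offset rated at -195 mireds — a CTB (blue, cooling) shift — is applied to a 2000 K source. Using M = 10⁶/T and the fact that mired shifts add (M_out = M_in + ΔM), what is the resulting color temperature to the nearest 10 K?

M_in = 10⁶/2000 = 500.00 mireds.
M_out = 500.00 + (-195) = 305.00 mireds.
T_out = 10⁶/305.00 = 3278.7 K → 3280 K.

3280 K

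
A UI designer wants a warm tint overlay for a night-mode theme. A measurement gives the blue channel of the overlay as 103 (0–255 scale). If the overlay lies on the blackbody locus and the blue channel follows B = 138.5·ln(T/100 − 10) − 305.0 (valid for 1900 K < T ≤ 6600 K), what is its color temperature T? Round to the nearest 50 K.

ln(t − 10) = (103 + 305.0) / 138.5 = 2.9458.
t − 10 = e^2.9458 = 19.027, so t = 29.027.
T = 100·t = 2903 K → 2900 K to the nearest 50 K.

2900 K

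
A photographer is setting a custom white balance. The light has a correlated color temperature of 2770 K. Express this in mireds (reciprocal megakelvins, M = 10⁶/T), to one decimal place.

M = 10⁶ / 2770 = 361.011 → 361.0 mireds.

361.0 mireds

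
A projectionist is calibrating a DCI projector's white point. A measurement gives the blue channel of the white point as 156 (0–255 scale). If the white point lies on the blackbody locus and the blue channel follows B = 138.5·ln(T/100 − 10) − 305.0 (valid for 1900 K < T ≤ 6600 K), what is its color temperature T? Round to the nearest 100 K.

3800 K

ln(t − 10) = (156 + 305.0) / 138.5 = 3.3285.
t − 10 = e^3.3285 = 27.897, so t = 37.897.
T = 100·t = 3790 K → 3800 K to the nearest 100 K.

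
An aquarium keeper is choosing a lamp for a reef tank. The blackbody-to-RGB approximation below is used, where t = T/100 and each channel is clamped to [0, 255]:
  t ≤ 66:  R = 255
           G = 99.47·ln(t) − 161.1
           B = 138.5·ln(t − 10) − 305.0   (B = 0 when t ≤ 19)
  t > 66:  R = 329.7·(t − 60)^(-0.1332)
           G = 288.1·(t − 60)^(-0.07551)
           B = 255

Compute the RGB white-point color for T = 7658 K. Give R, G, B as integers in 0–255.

R=227, G=233, B=255

t = 7658/100 = 76.58; the t > 66 branch applies.
R = 329.7·(76.58 − 60)^(-0.1332) = 329.7·16.58^(-0.1332) = 329.7·0.68794 = 226.814.
G = 288.1·(76.58 − 60)^(-0.07551) = 288.1·16.58^(-0.07551) = 288.1·0.80893 = 233.052.
B = 255 by definition for t > 66.
Rounded: (227, 233, 255).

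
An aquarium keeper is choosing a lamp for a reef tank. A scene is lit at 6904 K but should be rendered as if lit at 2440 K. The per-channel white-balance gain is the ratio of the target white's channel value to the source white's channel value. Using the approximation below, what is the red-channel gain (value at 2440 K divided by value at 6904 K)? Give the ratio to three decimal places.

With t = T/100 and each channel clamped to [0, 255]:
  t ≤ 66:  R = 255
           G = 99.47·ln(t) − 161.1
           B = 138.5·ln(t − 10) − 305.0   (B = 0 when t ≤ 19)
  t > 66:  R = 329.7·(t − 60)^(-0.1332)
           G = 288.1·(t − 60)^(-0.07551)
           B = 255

At 6904 K (t = 69.04):
  R = 329.7·(69.04 − 60)^(-0.1332) = 329.7·9.04^(-0.1332) = 329.7·0.74583 = 245.899.
At 2440 K (t = 24.4):
  R = 255 by definition for t ≤ 66.
Gain = 255.000 / 245.899 = 1.0370 → 1.037.

1.037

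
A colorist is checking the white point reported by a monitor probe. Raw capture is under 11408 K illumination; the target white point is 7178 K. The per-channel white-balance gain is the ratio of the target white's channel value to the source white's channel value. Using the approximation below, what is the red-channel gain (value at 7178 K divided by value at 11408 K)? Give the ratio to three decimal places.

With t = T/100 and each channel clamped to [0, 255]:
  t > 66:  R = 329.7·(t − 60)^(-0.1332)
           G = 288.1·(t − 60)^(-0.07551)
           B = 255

At 11408 K (t = 114.08):
  R = 329.7·(114.08 − 60)^(-0.1332) = 329.7·54.08^(-0.1332) = 329.7·0.58771 = 193.766.
At 7178 K (t = 71.78):
  R = 329.7·(71.78 − 60)^(-0.1332) = 329.7·11.78^(-0.1332) = 329.7·0.71998 = 237.379.
Gain = 237.379 / 193.766 = 1.2251 → 1.225.

1.225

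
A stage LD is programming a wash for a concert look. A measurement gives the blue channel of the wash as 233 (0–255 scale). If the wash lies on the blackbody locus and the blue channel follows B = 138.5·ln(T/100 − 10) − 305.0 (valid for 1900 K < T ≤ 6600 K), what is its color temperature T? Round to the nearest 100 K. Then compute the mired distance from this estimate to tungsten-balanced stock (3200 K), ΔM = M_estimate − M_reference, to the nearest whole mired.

-143 mireds

ln(t − 10) = (233 + 305.0) / 138.5 = 3.8845.
t − 10 = e^3.8845 = 48.641, so t = 58.641.
T = 100·t = 5864 K → 5900 K to the nearest 100 K.
M_estimate = 10⁶/5900 = 169.49; M_reference = 10⁶/3200 = 312.50.
ΔM = 169.49 − 312.50 = -143.01 → -143 mireds.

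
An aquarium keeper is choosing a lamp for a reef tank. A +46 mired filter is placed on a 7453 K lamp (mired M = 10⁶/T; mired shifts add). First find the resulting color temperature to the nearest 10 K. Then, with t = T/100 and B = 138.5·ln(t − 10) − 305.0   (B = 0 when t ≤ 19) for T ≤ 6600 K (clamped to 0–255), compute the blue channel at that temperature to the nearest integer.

M_in = 10⁶/7453 = 134.17; M_out = 134.17 + (+46) = 180.17.
T_out = 10⁶/180.17 = 5550.2 K → 5550 K; t = 55.5.
B = 138.5·ln(55.5 − 10) − 305.0 = 138.5·ln 45.5 − 305.0 = 138.5·3.8177 − 305.0 = 223.753.
Rounded: 224.

224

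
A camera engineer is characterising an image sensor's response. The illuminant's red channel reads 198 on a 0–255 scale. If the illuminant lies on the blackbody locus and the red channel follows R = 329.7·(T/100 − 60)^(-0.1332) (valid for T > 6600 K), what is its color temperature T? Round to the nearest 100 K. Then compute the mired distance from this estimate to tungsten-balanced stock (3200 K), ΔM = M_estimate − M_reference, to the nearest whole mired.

-218 mireds

(t − 60)^(-0.1332) = 198/329.7 = 0.60055.
t − 60 = 0.60055^(1/-0.1332) = 0.60055^(-7.508) = 45.980, so t = 105.980.
T = 100·t = 10598 K → 10600 K to the nearest 100 K.
M_estimate = 10⁶/10600 = 94.34; M_reference = 10⁶/3200 = 312.50.
ΔM = 94.34 − 312.50 = -218.16 → -218 mireds.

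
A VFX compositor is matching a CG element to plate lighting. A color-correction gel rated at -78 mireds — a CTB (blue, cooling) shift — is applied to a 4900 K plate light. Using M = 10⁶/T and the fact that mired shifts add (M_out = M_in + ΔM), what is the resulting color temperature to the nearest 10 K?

7930 K

M_in = 10⁶/4900 = 204.08 mireds.
M_out = 204.08 + (-78) = 126.08 mireds.
T_out = 10⁶/126.08 = 7931.4 K → 7930 K.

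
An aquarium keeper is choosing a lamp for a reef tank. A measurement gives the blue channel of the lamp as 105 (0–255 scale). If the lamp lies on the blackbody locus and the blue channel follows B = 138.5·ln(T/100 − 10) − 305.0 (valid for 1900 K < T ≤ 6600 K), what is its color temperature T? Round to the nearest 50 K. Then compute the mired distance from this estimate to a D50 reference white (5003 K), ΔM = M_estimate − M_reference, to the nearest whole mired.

ln(t − 10) = (105 + 305.0) / 138.5 = 2.9603.
t − 10 = e^2.9603 = 19.304, so t = 29.304.
T = 100·t = 2930 K → 2950 K to the nearest 50 K.
M_estimate = 10⁶/2950 = 338.98; M_reference = 10⁶/5003 = 199.88.
ΔM = 338.98 − 199.88 = 139.10 → +139 mireds.

+139 mireds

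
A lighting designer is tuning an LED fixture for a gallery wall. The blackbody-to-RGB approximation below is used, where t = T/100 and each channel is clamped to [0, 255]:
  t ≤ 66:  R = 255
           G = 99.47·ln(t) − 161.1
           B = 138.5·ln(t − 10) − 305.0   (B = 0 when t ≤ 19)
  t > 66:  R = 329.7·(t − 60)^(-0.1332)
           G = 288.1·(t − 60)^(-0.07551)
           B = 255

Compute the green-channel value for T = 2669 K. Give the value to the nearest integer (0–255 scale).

166

t = 2669/100 = 26.69; the t ≤ 66 branch applies.
G = 99.47·ln 26.69 − 161.1 = 99.47·3.2843 − 161.1 = 165.588.
Rounded: 166.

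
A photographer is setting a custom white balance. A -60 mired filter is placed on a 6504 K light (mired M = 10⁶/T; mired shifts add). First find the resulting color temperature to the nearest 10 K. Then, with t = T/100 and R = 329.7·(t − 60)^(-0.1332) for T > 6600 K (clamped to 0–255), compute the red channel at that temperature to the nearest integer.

M_in = 10⁶/6504 = 153.75; M_out = 153.75 + (-60) = 93.75.
T_out = 10⁶/93.75 = 10666.5 K → 10670 K; t = 106.7.
R = 329.7·(106.7 − 60)^(-0.1332) = 329.7·46.7^(-0.1332) = 329.7·0.59930 = 197.590.
Rounded: 198.

198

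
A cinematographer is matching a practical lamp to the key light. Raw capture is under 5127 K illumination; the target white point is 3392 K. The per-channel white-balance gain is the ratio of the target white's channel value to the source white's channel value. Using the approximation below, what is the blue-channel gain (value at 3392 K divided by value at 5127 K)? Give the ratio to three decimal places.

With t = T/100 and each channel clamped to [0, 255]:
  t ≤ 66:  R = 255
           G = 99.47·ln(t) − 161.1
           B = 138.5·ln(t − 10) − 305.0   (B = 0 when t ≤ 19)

At 5127 K (t = 51.27):
  B = 138.5·ln(51.27 − 10) − 305.0 = 138.5·ln 41.27 − 305.0 = 138.5·3.7201 − 305.0 = 210.239.
At 3392 K (t = 33.92):
  B = 138.5·ln(33.92 − 10) − 305.0 = 138.5·ln 23.92 − 305.0 = 138.5·3.1747 − 305.0 = 134.698.
Gain = 134.698 / 210.239 = 0.6407 → 0.641.

0.641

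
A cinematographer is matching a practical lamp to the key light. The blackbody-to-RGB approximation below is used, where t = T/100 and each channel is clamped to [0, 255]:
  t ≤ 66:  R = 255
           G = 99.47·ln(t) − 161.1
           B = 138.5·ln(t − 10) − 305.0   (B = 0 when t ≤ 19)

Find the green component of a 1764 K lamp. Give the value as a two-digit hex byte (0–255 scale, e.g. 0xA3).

t = 1764/100 = 17.64; the t ≤ 66 branch applies.
G = 99.47·ln 17.64 − 161.1 = 99.47·2.8702 − 161.1 = 124.396.
Rounded: 124; in hex, 0x7C.

0x7C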